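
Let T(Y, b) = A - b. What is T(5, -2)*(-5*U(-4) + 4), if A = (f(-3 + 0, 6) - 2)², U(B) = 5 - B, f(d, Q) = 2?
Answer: -82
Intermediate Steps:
A = 0 (A = (2 - 2)² = 0² = 0)
T(Y, b) = -b (T(Y, b) = 0 - b = -b)
T(5, -2)*(-5*U(-4) + 4) = (-1*(-2))*(-5*(5 - 1*(-4)) + 4) = 2*(-5*(5 + 4) + 4) = 2*(-5*9 + 4) = 2*(-45 + 4) = 2*(-41) = -82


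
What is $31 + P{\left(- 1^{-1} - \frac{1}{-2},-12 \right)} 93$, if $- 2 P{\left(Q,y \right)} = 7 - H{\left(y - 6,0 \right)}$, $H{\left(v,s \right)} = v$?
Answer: $- \frac{2263}{2} \approx -1131.5$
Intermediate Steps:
$P{\left(Q,y \right)} = - \frac{13}{2} + \frac{y}{2}$ ($P{\left(Q,y \right)} = - \frac{7 - \left(y - 6\right)}{2} = - \frac{7 - \left(-6 + y\right)}{2} = - \frac{13 - y}{2} = - \frac{13}{2} + \frac{y}{2}$)
$31 + P{\left(- 1^{-1} - \frac{1}{-2},-12 \right)} 93 = 31 + \left(- \frac{13}{2} + \frac{1}{2} \left(-12\right)\right) 93 = 31 + \left(- \frac{13}{2} - 6\right) 93 = 31 - \frac{2325}{2} = - \frac{2263}{2}$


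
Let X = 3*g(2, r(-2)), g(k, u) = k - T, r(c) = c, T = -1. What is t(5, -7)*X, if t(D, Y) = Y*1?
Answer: -63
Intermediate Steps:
t(D, Y) = Y
g(k, u) = 1 + k (g(k, u) = k - 1*(-1) = k + 1 = 1 + k)
X = 9 (X = 3*(1 + 2) = 3*3 = 9)
t(5, -7)*X = -7*9 = -63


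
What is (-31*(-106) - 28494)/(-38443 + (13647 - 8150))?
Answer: 12604/16473 ≈ 0.76513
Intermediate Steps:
(-31*(-106) - 28494)/(-38443 + (13647 - 8150)) = (3286 - 28494)/(-38443 + 5497) = -25208/(-32946) = -25208*(-1/32946) = 12604/16473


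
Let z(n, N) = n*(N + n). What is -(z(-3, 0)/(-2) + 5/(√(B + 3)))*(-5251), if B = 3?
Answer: -47259/2 + 26255*√6/6 ≈ -12911.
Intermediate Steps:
-(z(-3, 0)/(-2) + 5/(√(B + 3)))*(-5251) = -(-3*(0 - 3)/(-2) + 5/(√(3 + 3)))*(-5251) = -(-3*(-3)*(-½) + 5/(√6))*(-5251) = -(9*(-½) + 5*(√6/6))*(-5251) = -(-9/2 + 5*√6/6)*(-5251) = (9/2 - 5*√6/6)*(-5251) = -47259/2 + 26255*√6/6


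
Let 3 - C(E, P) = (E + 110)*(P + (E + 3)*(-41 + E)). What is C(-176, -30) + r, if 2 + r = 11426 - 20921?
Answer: 2466232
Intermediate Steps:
C(E, P) = 3 - (110 + E)*(P + (-41 + E)*(3 + E)) (C(E, P) = 3 - (E + 110)*(P + (E + 3)*(-41 + E)) = 3 - (110 + E)*(P + (3 + E)*(-41 + E)) = 3 - (110 + E)*(P + (-41 + E)*(3 + E)))
r = -9497 (r = -2 + (11426 - 20921) = -2 - 9495 = -9497)
C(-176, -30) + r = (13533 - 1*(-176)³ - 110*(-30) - 72*(-176)² + 4303*(-176) - 1*(-176)*(-30)) - 9497 = (13533 - 1*(-5451776) + 3300 - 72*30976 - 757328 - 5280) - 9497 = (13533 + 5451776 + 3300 - 2230272 - 757328 - 5280) - 9497 = 2475729 - 9497 = 2466232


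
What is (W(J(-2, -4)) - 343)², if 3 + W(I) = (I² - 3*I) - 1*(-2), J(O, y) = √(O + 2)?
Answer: 118336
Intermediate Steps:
J(O, y) = √(2 + O)
W(I) = -1 + I² - 3*I (W(I) = -3 + ((I² - 3*I) - 1*(-2)) = -3 + ((I² - 3*I) + 2) = -3 + (2 + I² - 3*I) = -1 + I² - 3*I)
(W(J(-2, -4)) - 343)² = ((-1 + (√(2 - 2))² - 3*√(2 - 2)) - 343)² = ((-1 + (√0)² - 3*√0) - 343)² = ((-1 + 0² - 3*0) - 343)² = ((-1 + 0 + 0) - 343)² = (-1 - 343)² = (-344)² = 118336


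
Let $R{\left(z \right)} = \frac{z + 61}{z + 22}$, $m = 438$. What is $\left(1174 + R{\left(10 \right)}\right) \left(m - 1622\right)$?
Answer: $-1392643$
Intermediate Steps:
$R{\left(z \right)} = \frac{61 + z}{22 + z}$
$\left(1174 + R{\left(10 \right)}\right) \left(m - 1622\right) = \left(1174 + \frac{61 + 10}{22 + 10}\right) \left(438 - 1622\right) = \left(1174 + \frac{1}{32} \cdot 71\right) \left(-1184\right) = \left(1174 + \frac{71}{32}\right) \left(-1184\right) = \frac{37639}{32} \left(-1184\right) = -1392643$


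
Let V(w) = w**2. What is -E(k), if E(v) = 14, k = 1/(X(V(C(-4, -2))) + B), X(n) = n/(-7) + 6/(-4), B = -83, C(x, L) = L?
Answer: -14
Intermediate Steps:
X(n) = -3/2 - n/7 (X(n) = n*(-1/7) + 6*(-1/4) = -n/7 - 3/2 = -3/2 - n/7)
k = -14/1191 (k = 1/((-3/2 - 1/7*(-2)**2) - 83) = 1/((-3/2 - 1/7*4) - 83) = 1/((-3/2 - 4/7) - 83) = 1/(-29/14 - 83) = 1/(-1191/14) = -14/1191 ≈ -0.011755)
-E(k) = -1*14 = -14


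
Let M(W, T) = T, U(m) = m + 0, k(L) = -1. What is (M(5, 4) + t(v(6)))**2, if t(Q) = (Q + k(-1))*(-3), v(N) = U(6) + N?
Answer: 841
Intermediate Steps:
U(m) = m
v(N) = 6 + N
t(Q) = 3 - 3*Q (t(Q) = (Q - 1)*(-3) = (-1 + Q)*(-3) = 3 - 3*Q)
(M(5, 4) + t(v(6)))**2 = (4 + (3 - 3*(6 + 6)))**2 = (4 + (3 - 3*12))**2 = (4 + (3 - 36))**2 = (4 - 33)**2 = (-29)**2 = 841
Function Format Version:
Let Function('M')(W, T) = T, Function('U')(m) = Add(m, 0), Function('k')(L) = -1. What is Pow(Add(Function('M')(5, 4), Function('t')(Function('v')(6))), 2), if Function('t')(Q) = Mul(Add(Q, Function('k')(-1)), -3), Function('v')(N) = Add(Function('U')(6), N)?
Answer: 841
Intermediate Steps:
Function('U')(m) = m
Function('v')(N) = Add(6, N)
Function('t')(Q) = Add(3, Mul(-3, Q)) (Function('t')(Q) = Mul(Add(Q, -1), -3) = Mul(Add(-1, Q), -3) = Add(3, Mul(-3, Q)))
Pow(Add(Function('M')(5, 4), Function('t')(Function('v')(6))), 2) = Pow(Add(4, Add(3, Mul(-3, Add(6, 6)))), 2) = Pow(Add(4, Add(3, Mul(-3, 12))), 2) = Pow(Add(4, Add(3, -36)), 2) = Pow(Add(4, -33), 2) = Pow(-29, 2) = 841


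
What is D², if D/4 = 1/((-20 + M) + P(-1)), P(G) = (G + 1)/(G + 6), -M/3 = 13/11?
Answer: 1936/67081 ≈ 0.028861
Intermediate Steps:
M = -39/11 ≈ -3.5455
P(G) = (1 + G)/(6 + G)
D = -44/259 (D = 4/((-20 - 39/11) + (1 - 1)/(6 - 1)) = 4/(-259/11 + 0/5) = 4/(-259/11 + (⅕)*0) = 4/(-259/11 + 0) = 4/(-259/11) = 4*(-11/259) = -44/259 ≈ -0.16988)
D² = (-44/259)² = 1936/67081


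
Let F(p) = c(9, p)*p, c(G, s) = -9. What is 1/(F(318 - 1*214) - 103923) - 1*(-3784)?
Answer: 396786455/104859 ≈ 3784.0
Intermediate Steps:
F(p) = -9*p
1/(F(318 - 1*214) - 103923) - 1*(-3784) = 1/(-9*(318 - 1*214) - 103923) - 1*(-3784) = 1/(-9*(318 - 214) - 103923) + 3784 = 1/(-9*104 - 103923) + 3784 = 1/(-936 - 103923) + 3784 = 1/(-104859) + 3784 = -1/104859 + 3784 = 396786455/104859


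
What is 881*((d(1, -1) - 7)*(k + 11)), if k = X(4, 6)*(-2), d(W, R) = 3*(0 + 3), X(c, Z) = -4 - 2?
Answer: 40526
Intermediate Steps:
X(c, Z) = -6
d(W, R) = 9 (d(W, R) = 3*3 = 9)
k = 12 (k = -6*(-2) = 12)
881*((d(1, -1) - 7)*(k + 11)) = 881*((9 - 7)*(12 + 11)) = 881*(2*23) = 881*46 = 40526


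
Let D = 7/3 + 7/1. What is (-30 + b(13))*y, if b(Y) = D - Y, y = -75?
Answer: 2525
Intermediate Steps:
D = 28/3 (D = 7*(⅓) + 7*1 = 7/3 + 7 = 28/3 ≈ 9.3333)
b(Y) = 28/3 - Y
(-30 + b(13))*y = (-30 + (28/3 - 1*13))*(-75) = (-30 + (28/3 - 13))*(-75) = (-30 - 11/3)*(-75) = -101/3*(-75) = 2525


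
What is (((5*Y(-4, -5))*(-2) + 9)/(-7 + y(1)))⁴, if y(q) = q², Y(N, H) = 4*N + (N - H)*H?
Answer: 28398241/16 ≈ 1.7749e+6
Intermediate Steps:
Y(N, H) = 4*N + H*(N - H)
(((5*Y(-4, -5))*(-2) + 9)/(-7 + y(1)))⁴ = (((5*(-1*(-5)² + 4*(-4) - 5*(-4)))*(-2) + 9)/(-7 + 1²))⁴ = (((5*(-1*25 - 16 + 20))*(-2) + 9)/(-7 + 1))⁴ = (((5*(-25 - 16 + 20))*(-2) + 9)/(-6))⁴ = (((5*(-21))*(-2) + 9)*(-⅙))⁴ = ((-105*(-2) + 9)*(-⅙))⁴ = ((210 + 9)*(-⅙))⁴ = (219*(-⅙))⁴ = (-73/2)⁴ = 28398241/16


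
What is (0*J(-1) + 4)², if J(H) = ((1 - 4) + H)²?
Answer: 16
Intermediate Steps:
J(H) = (-3 + H)²
(0*J(-1) + 4)² = (0*(-3 - 1)² + 4)² = (0*(-4)² + 4)² = (0*16 + 4)² = (0 + 4)² = 4² = 16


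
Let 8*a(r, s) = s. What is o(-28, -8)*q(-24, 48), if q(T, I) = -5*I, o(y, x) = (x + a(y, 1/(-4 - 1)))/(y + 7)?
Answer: -642/7 ≈ -91.714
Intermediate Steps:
a(r, s) = s/8
o(y, x) = (-1/40 + x)/(7 + y) (o(y, x) = (x + 1/(8*(-4 - 1)))/(y + 7) = (x + (⅛)/(-5))/(7 + y) = (x + (⅛)*(-⅕))/(7 + y) = (x - 1/40)/(7 + y) = (-1/40 + x)/(7 + y))
o(-28, -8)*q(-24, 48) = ((-1/40 - 8)/(7 - 28))*(-5*48) = (-321/40/(-21))*(-240) = -1/21*(-321/40)*(-240) = (107/280)*(-240) = -642/7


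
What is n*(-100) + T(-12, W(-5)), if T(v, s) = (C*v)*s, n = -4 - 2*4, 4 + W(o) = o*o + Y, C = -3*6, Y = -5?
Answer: 4656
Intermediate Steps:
C = -18
W(o) = -9 + o² (W(o) = -4 + (o*o - 5) = -4 + (o² - 5) = -4 + (-5 + o²) = -9 + o²)
n = -12 (n = -4 - 8 = -12)
T(v, s) = -18*s*v (T(v, s) = (-18*v)*s = -18*s*v)
n*(-100) + T(-12, W(-5)) = -12*(-100) - 18*(-9 + (-5)²)*(-12) = 1200 - 18*(-9 + 25)*(-12) = 1200 - 18*16*(-12) = 1200 + 3456 = 4656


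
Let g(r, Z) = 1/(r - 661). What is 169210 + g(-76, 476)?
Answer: 124707769/737 ≈ 1.6921e+5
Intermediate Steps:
g(r, Z) = 1/(-661 + r)
169210 + g(-76, 476) = 169210 + 1/(-661 - 76) = 169210 + 1/(-737) = 169210 - 1/737 = 124707769/737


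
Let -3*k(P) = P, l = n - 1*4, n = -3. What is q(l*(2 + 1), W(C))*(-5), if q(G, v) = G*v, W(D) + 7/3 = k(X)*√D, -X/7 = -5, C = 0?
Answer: -245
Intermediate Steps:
X = 35 (X = -7*(-5) = 35)
l = -7 (l = -3 - 1*4 = -3 - 4 = -7)
k(P) = -P/3
W(D) = -7/3 - 35*√D/3 (W(D) = -7/3 + (-⅓*35)*√D = -7/3 - 35*√D/3)
q(l*(2 + 1), W(C))*(-5) = ((-7*(2 + 1))*(-7/3 - 35*√0/3))*(-5) = ((-7*3)*(-7/3 - 35/3*0))*(-5) = -21*(-7/3 + 0)*(-5) = -21*(-7/3)*(-5) = 49*(-5) = -245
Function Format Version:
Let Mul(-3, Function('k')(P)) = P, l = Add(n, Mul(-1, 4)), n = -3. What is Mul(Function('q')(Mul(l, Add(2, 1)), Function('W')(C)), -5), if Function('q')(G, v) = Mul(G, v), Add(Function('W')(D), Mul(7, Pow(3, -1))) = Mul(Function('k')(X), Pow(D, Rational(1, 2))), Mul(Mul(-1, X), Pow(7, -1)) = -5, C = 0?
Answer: -245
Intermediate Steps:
X = 35 (X = Mul(-7, -5) = 35)
l = -7 (l = Add(-3, Mul(-1, 4)) = Add(-3, -4) = -7)
Function('k')(P) = Mul(Rational(-1, 3), P)
Function('W')(D) = Add(Rational(-7, 3), Mul(Rational(-35, 3), Pow(D, Rational(1, 2)))) (Function('W')(D) = Add(Rational(-7, 3), Mul(Mul(Rational(-1, 3), 35), Pow(D, Rational(1, 2)))) = Add(Rational(-7, 3), Mul(Rational(-35, 3), Pow(D, Rational(1, 2)))))
Mul(Function('q')(Mul(l, Add(2, 1)), Function('W')(C)), -5) = Mul(Mul(Mul(-7, Add(2, 1)), Add(Rational(-7, 3), Mul(Rational(-35, 3), Pow(0, Rational(1, 2))))), -5) = Mul(Mul(Mul(-7, 3), Add(Rational(-7, 3), Mul(Rational(-35, 3), 0))), -5) = Mul(Mul(-21, Add(Rational(-7, 3), 0)), -5) = Mul(Mul(-21, Rational(-7, 3)), -5) = Mul(49, -5) = -245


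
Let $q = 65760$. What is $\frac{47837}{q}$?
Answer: $\frac{47837}{65760} \approx 0.72745$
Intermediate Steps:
$\frac{47837}{q} = \frac{47837}{65760}$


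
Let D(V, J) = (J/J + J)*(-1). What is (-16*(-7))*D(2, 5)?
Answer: -672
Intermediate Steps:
D(V, J) = -1 - J (D(V, J) = (1 + J)*(-1) = -1 - J)
(-16*(-7))*D(2, 5) = (-16*(-7))*(-1 - 1*5) = 112*(-1 - 5) = 112*(-6) = -672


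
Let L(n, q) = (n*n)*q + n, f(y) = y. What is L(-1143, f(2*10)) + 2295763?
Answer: 28423600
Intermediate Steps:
L(n, q) = n + q*n**2 (L(n, q) = n**2*q + n = q*n**2 + n = n + q*n**2)
L(-1143, f(2*10)) + 2295763 = -1143*(1 - 2286*10) + 2295763 = -1143*(1 - 1143*20) + 2295763 = -1143*(1 - 22860) + 2295763 = -1143*(-22859) + 2295763 = 26127837 + 2295763 = 28423600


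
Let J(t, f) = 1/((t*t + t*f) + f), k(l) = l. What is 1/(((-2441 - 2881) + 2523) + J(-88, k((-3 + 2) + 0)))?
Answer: -7831/21918968 ≈ -0.00035727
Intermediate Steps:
J(t, f) = 1/(f + t² + f*t) (J(t, f) = 1/((t² + f*t) + f) = 1/(f + t² + f*t))
1/(((-2441 - 2881) + 2523) + J(-88, k((-3 + 2) + 0))) = 1/(((-2441 - 2881) + 2523) + 1/(((-3 + 2) + 0) + (-88)² + ((-3 + 2) + 0)*(-88))) = 1/((-5322 + 2523) + 1/((-1 + 0) + 7744 + (-1 + 0)*(-88))) = 1/(-2799 + 1/(-1 + 7744 - 1*(-88))) = 1/(-2799 + 1/(-1 + 7744 + 88)) = 1/(-2799 + 1/7831) = 1/(-21918968/7831) = -7831/21918968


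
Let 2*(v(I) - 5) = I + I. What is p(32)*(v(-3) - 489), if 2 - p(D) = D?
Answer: 14610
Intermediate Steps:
p(D) = 2 - D
v(I) = 5 + I (v(I) = 5 + (I + I)/2 = 5 + (2*I)/2 = 5 + I)
p(32)*(v(-3) - 489) = (2 - 1*32)*((5 - 3) - 489) = (2 - 32)*(2 - 489) = -30*(-487) = 14610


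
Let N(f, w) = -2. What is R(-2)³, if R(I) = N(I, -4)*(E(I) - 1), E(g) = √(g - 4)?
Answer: -136 + 24*I*√6 ≈ -136.0 + 58.788*I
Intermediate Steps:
E(g) = √(-4 + g)
R(I) = 2 - 2*√(-4 + I) (R(I) = -2*(√(-4 + I) - 1) = -2*(-1 + √(-4 + I)) = 2 - 2*√(-4 + I))
R(-2)³ = (2 - 2*√(-4 - 2))³ = (2 - 2*I*√6)³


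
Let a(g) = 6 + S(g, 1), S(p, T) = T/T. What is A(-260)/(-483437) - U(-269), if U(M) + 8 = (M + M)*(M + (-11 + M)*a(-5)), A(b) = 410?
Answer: -579734750188/483437 ≈ -1.1992e+6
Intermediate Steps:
S(p, T) = 1
a(g) = 7 (a(g) = 6 + 1 = 7)
U(M) = -8 + 2*M*(-77 + 8*M) (U(M) = -8 + (M + M)*(M + (-11 + M)*7) = -8 + (2*M)*(M + (-77 + 7*M)) = -8 + (2*M)*(-77 + 8*M) = -8 + 2*M*(-77 + 8*M))
A(-260)/(-483437) - U(-269) = 410/(-483437) - (-8 - 154*(-269) + 16*(-269)**2) = 410*(-1/483437) - (-8 + 41426 + 16*72361) = -410/483437 - (-8 + 41426 + 1157776) = -410/483437 - 1*1199194 = -410/483437 - 1199194 = -579734750188/483437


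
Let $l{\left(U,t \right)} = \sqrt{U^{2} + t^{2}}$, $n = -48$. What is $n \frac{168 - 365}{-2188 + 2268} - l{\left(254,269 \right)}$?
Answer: $\frac{591}{5} - \sqrt{136877} \approx -251.77$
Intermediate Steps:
$n \frac{168 - 365}{-2188 + 2268} - l{\left(254,269 \right)} = - 48 \frac{168 - 365}{-2188 + 2268} - \sqrt{254^{2} + 269^{2}} = - 48 \left(- \frac{197}{80}\right) - \sqrt{64516 + 72361} = - 48 \left(\left(-197\right) \frac{1}{80}\right) - \sqrt{136877} = \left(-48\right) \left(- \frac{197}{80}\right) - \sqrt{136877} = \frac{591}{5} - \sqrt{136877}$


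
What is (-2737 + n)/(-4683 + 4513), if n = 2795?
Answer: -29/85 ≈ -0.34118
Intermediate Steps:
(-2737 + n)/(-4683 + 4513) = (-2737 + 2795)/(-4683 + 4513) = 58/(-170) = 58*(-1/170) = -29/85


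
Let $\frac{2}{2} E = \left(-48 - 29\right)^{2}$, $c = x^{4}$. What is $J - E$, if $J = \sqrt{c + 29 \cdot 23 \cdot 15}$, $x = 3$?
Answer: $-5929 + 41 \sqrt{6} \approx -5828.6$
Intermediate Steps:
$c = 81$ ($c = 3^{4} = 81$)
$E = 5929$ ($E = \left(-48 - 29\right)^{2} = \left(-77\right)^{2} = 5929$)
$J = 41 \sqrt{6}$ ($J = \sqrt{81 + 29 \cdot 23 \cdot 15} = \sqrt{81 + 667 \cdot 15} = \sqrt{81 + 10005} = \sqrt{10086} = 41 \sqrt{6} \approx 100.43$)
$J - E = 41 \sqrt{6} - 5929 = -5929 + 41 \sqrt{6}$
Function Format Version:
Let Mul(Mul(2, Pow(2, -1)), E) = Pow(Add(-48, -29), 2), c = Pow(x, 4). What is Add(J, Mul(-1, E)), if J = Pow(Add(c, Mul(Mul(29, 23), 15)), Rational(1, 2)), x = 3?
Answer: Add(-5929, Mul(41, Pow(6, Rational(1, 2)))) ≈ -5828.6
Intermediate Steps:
c = 81 (c = Pow(3, 4) = 81)
E = 5929 (E = Pow(Add(-48, -29), 2) = Pow(-77, 2) = 5929)
J = Mul(41, Pow(6, Rational(1, 2))) (J = Pow(Add(81, Mul(Mul(29, 23), 15)), Rational(1, 2)) = Pow(Add(81, Mul(667, 15)), Rational(1, 2)) = Pow(Add(81, 10005), Rational(1, 2)) = Pow(10086, Rational(1, 2)) = Mul(41, Pow(6, Rational(1, 2))) ≈ 100.43)
Add(J, Mul(-1, E)) = Add(Mul(41, Pow(6, Rational(1, 2))), Mul(-1, 5929)) = Add(Mul(41, Pow(6, Rational(1, 2))), -5929) = Add(-5929, Mul(41, Pow(6, Rational(1, 2))))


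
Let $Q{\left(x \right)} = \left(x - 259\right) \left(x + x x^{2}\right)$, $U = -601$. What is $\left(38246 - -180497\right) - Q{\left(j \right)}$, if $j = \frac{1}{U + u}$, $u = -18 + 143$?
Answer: $\frac{11229512285668123}{51336683776} \approx 2.1874 \cdot 10^{5}$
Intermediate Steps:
$u = 125$
$j = - \frac{1}{476}$ ($j = \frac{1}{-601 + 125} = \frac{1}{-476} = - \frac{1}{476} \approx -0.0021008$)
$Q{\left(x \right)} = \left(-259 + x\right) \left(x + x^{3}\right)$
$\left(38246 - -180497\right) - Q{\left(j \right)} = \left(38246 - -180497\right) - - \frac{-259 - \frac{1}{476} + \left(- \frac{1}{476}\right)^{3} - 259 \left(- \frac{1}{476}\right)^{2}}{476} = \left(38246 + 180497\right) - - \frac{-259 - \frac{1}{476} - \frac{1}{107850176} - \frac{37}{32368}}{476} = 218743 - - \frac{-259 - \frac{1}{476} - \frac{1}{107850176} - \frac{37}{32368}}{476} = 218743 - \left(- \frac{1}{476}\right) \left(- \frac{27933545445}{107850176}\right) = 218743 - \frac{27933545445}{51336683776} = \frac{11229512285668123}{51336683776}$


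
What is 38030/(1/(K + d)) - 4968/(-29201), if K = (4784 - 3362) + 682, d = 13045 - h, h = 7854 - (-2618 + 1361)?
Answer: 6705283718108/29201 ≈ 2.2963e+8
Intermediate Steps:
h = 9111 (h = 7854 - 1*(-1257) = 7854 + 1257 = 9111)
d = 3934 (d = 13045 - 1*9111 = 13045 - 9111 = 3934)
K = 2104 (K = 1422 + 682 = 2104)
38030/(1/(K + d)) - 4968/(-29201) = 38030/(1/(2104 + 3934)) - 4968/(-29201) = 38030/(1/6038) - 4968*(-1/29201) = 38030/(1/6038) + 4968/29201 = 38030*6038 + 4968/29201 = 229625140 + 4968/29201 = 6705283718108/29201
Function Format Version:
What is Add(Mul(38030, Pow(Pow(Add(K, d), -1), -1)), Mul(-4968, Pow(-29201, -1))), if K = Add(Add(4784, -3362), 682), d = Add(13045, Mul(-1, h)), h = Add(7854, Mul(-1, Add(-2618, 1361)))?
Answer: Rational(6705283718108, 29201) ≈ 2.2963e+8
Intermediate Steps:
h = 9111 (h = Add(7854, Mul(-1, -1257)) = Add(7854, 1257) = 9111)
d = 3934 (d = Add(13045, Mul(-1, 9111)) = Add(13045, -9111) = 3934)
K = 2104 (K = Add(1422, 682) = 2104)
Add(Mul(38030, Pow(Pow(Add(K, d), -1), -1)), Mul(-4968, Pow(-29201, -1))) = Add(Mul(38030, Pow(Pow(Add(2104, 3934), -1), -1)), Mul(-4968, Pow(-29201, -1))) = Add(Mul(38030, Pow(Pow(6038, -1), -1)), Mul(-4968, Rational(-1, 29201))) = Add(Mul(38030, Pow(Rational(1, 6038), -1)), Rational(4968, 29201)) = Add(Mul(38030, 6038), Rational(4968, 29201)) = Add(229625140, Rational(4968, 29201)) = Rational(6705283718108, 29201)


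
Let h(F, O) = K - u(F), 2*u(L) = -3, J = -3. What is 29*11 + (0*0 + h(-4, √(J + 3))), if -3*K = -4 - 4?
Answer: 1939/6 ≈ 323.17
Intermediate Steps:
u(L) = -3/2 (u(L) = (½)*(-3) = -3/2)
K = 8/3 (K = -(-4 - 4)/3 = -⅓*(-8) = 8/3 ≈ 2.6667)
h(F, O) = 25/6 (h(F, O) = 8/3 - 1*(-3/2) = 8/3 + 3/2 = 25/6)
29*11 + (0*0 + h(-4, √(J + 3))) = 29*11 + (0*0 + 25/6) = 319 + (0 + 25/6) = 319 + 25/6 = 1939/6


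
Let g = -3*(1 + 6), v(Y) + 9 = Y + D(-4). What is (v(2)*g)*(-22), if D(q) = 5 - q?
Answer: 924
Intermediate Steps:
v(Y) = Y (v(Y) = -9 + (Y + (5 - 1*(-4))) = -9 + (Y + (5 + 4)) = -9 + (Y + 9) = -9 + (9 + Y) = Y)
g = -21 (g = -3*7 = -21)
(v(2)*g)*(-22) = (2*(-21))*(-22) = -42*(-22) = 924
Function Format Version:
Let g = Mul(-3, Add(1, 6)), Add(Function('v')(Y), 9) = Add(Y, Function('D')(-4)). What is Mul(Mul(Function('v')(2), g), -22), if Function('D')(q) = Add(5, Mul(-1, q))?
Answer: 924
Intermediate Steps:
Function('v')(Y) = Y (Function('v')(Y) = Add(-9, Add(Y, Add(5, Mul(-1, -4)))) = Add(-9, Add(Y, Add(5, 4))) = Add(-9, Add(Y, 9)) = Add(-9, Add(9, Y)) = Y)
g = -21 (g = Mul(-3, 7) = -21)
Mul(Mul(Function('v')(2), g), -22) = Mul(Mul(2, -21), -22) = Mul(-42, -22) = 924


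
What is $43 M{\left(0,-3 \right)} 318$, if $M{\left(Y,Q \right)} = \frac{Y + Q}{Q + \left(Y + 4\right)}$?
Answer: $-41022$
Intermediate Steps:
$M{\left(Y,Q \right)} = \frac{Q + Y}{4 + Q + Y}$ ($M{\left(Y,Q \right)} = \frac{Q + Y}{Q + \left(4 + Y\right)} = \frac{Q + Y}{4 + Q + Y}$)
$43 M{\left(0,-3 \right)} 318 = 43 \frac{-3 + 0}{4 - 3 + 0} \cdot 318 = 43 \cdot 1^{-1} \left(-3\right) 318 = 43 \cdot 1 \left(-3\right) 318 = 43 \left(\left(-3\right) 318\right) = 43 \left(-954\right) = -41022$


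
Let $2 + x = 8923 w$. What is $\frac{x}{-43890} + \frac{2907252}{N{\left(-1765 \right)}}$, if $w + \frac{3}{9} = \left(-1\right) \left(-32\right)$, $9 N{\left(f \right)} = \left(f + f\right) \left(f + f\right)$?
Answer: $- \frac{50840445811}{11719476450} \approx -4.3381$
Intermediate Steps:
$N{\left(f \right)} = \frac{4 f^{2}}{9}$ ($N{\left(f \right)} = \frac{\left(f + f\right) \left(f + f\right)}{9} = \frac{2 f 2 f}{9} = \frac{4 f^{2}}{9}$)
$w = \frac{95}{3}$ ($w = - \frac{1}{3} - -32 = - \frac{1}{3} + 32 = \frac{95}{3} \approx 31.667$)
$x = \frac{847679}{3}$ ($x = -2 + 8923 \cdot \frac{95}{3} = -2 + \frac{847685}{3} = \frac{847679}{3} \approx 2.8256 \cdot 10^{5}$)
$\frac{x}{-43890} + \frac{2907252}{N{\left(-1765 \right)}} = \frac{847679}{3 \left(-43890\right)} + \frac{2907252}{\frac{4}{9} \left(-1765\right)^{2}} = \frac{847679}{3} \left(- \frac{1}{43890}\right) + \frac{2907252}{\frac{4}{9} \cdot 3115225} = - \frac{121097}{18810} + \frac{2907252}{\frac{12460900}{9}} = - \frac{121097}{18810} + 2907252 \cdot \frac{9}{12460900} = - \frac{121097}{18810} + \frac{6541317}{3115225} = - \frac{50840445811}{11719476450}$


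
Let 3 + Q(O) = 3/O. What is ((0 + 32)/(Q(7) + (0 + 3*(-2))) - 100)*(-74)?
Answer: 115144/15 ≈ 7676.3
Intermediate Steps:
Q(O) = -3 + 3/O
((0 + 32)/(Q(7) + (0 + 3*(-2))) - 100)*(-74) = ((0 + 32)/((-3 + 3/7) + (0 + 3*(-2))) - 100)*(-74) = (32/((-3 + 3*(⅐)) + (0 - 6)) - 100)*(-74) = (32/((-3 + 3/7) - 6) - 100)*(-74) = (32/(-18/7 - 6) - 100)*(-74) = (32/(-60/7) - 100)*(-74) = (32*(-7/60) - 100)*(-74) = (-56/15 - 100)*(-74) = -1556/15*(-74) = 115144/15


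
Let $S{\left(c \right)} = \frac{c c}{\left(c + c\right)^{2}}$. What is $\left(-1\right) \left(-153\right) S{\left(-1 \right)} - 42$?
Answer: $- \frac{15}{4} \approx -3.75$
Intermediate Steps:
$S{\left(c \right)} = \frac{1}{4}$ ($S{\left(c \right)} = \frac{c^{2}}{\left(2 c\right)^{2}} = \frac{c^{2}}{4 c^{2}} = c^{2} \frac{1}{4 c^{2}} = \frac{1}{4}$)
$\left(-1\right) \left(-153\right) S{\left(-1 \right)} - 42 = \left(-1\right) \left(-153\right) \frac{1}{4} - 42 = 153 \cdot \frac{1}{4} - 42 = \frac{153}{4} - 42 = - \frac{15}{4}$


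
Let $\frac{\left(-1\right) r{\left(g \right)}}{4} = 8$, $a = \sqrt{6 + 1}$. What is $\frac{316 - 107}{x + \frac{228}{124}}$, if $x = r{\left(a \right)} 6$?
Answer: $- \frac{6479}{5895} \approx -1.0991$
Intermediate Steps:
$a = \sqrt{7} \approx 2.6458$
$r{\left(g \right)} = -32$ ($r{\left(g \right)} = \left(-4\right) 8 = -32$)
$x = -192$ ($x = \left(-32\right) 6 = -192$)
$\frac{316 - 107}{x + \frac{228}{124}} = \frac{316 - 107}{-192 + \frac{228}{124}} = \frac{209}{-192 + 228 \cdot \frac{1}{124}} = \frac{209}{-192 + \frac{57}{31}} = \frac{209}{- \frac{5895}{31}} = 209 \left(- \frac{31}{5895}\right) = - \frac{6479}{5895}$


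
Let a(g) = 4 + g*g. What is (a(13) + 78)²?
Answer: 63001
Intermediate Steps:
a(g) = 4 + g²
(a(13) + 78)² = ((4 + 13²) + 78)² = ((4 + 169) + 78)² = (173 + 78)² = 251² = 63001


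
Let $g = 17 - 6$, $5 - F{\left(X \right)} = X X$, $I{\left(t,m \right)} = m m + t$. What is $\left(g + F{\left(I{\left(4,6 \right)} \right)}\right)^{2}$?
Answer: $2509056$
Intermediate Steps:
$I{\left(t,m \right)} = t + m^{2}$ ($I{\left(t,m \right)} = m^{2} + t = t + m^{2}$)
$F{\left(X \right)} = 5 - X^{2}$ ($F{\left(X \right)} = 5 - X X = 5 - X^{2}$)
$g = 11$ ($g = 17 - 6 = 11$)
$\left(g + F{\left(I{\left(4,6 \right)} \right)}\right)^{2} = \left(11 + \left(5 - \left(4 + 6^{2}\right)^{2}\right)\right)^{2} = \left(11 + \left(5 - \left(4 + 36\right)^{2}\right)\right)^{2} = \left(11 + \left(5 - 40^{2}\right)\right)^{2} = \left(11 + \left(5 - 1600\right)\right)^{2} = \left(11 - 1595\right)^{2} = \left(-1584\right)^{2} = 2509056$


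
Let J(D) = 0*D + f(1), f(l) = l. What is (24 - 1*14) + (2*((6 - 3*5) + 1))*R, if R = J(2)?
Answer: -6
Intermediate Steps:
J(D) = 1 (J(D) = 0*D + 1 = 0 + 1 = 1)
R = 1
(24 - 1*14) + (2*((6 - 3*5) + 1))*R = (24 - 1*14) + (2*((6 - 3*5) + 1))*1 = (24 - 14) + (2*((6 - 15) + 1))*1 = 10 + (2*(-9 + 1))*1 = 10 + (2*(-8))*1 = 10 - 16*1 = 10 - 16 = -6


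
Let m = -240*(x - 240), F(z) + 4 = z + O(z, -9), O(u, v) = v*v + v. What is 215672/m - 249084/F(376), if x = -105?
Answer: -5779391/10350 ≈ -558.40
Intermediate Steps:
O(u, v) = v + v² (O(u, v) = v² + v = v + v²)
F(z) = 68 + z (F(z) = -4 + (z - 9*(1 - 9)) = -4 + (z - 9*(-8)) = -4 + (z + 72) = -4 + (72 + z) = 68 + z)
m = 82800 (m = -240*(-105 - 240) = -240*(-345) = 82800)
215672/m - 249084/F(376) = 215672/82800 - 249084/(68 + 376) = 215672*(1/82800) - 249084/444 = 26959/10350 - 249084*1/444 = 26959/10350 - 561 = -5779391/10350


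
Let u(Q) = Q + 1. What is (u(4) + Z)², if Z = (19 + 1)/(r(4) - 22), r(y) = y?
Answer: 1225/81 ≈ 15.123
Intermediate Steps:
u(Q) = 1 + Q
Z = -10/9 (Z = (19 + 1)/(4 - 22) = 20/(-18) = 20*(-1/18) = -10/9 ≈ -1.1111)
(u(4) + Z)² = ((1 + 4) - 10/9)² = (5 - 10/9)² = (35/9)² = 1225/81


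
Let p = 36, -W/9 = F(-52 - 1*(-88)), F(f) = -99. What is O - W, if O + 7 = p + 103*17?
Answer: 889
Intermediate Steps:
W = 891 (W = -9*(-99) = 891)
O = 1780 (O = -7 + (36 + 103*17) = -7 + (36 + 1751) = -7 + 1787 = 1780)
O - W = 1780 - 1*891 = 1780 - 891 = 889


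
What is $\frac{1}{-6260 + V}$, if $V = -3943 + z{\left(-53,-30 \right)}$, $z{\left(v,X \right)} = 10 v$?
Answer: $- \frac{1}{10733} \approx -9.3171 \cdot 10^{-5}$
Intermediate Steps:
$V = -4473$ ($V = -3943 + 10 \left(-53\right) = -3943 - 530 = -4473$)
$\frac{1}{-6260 + V} = \frac{1}{-6260 - 4473} = \frac{1}{-10733} = - \frac{1}{10733}$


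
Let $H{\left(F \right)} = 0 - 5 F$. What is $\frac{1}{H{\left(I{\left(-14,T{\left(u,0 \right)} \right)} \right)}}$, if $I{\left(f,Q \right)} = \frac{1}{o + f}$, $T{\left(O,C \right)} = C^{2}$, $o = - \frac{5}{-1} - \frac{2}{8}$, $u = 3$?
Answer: $\frac{37}{20} \approx 1.85$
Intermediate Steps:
$o = \frac{19}{4}$ ($o = \left(-5\right) \left(-1\right) - \frac{1}{4} = 5 - \frac{1}{4} = \frac{19}{4} \approx 4.75$)
$I{\left(f,Q \right)} = \frac{1}{\frac{19}{4} + f}$
$H{\left(F \right)} = - 5 F$
$\frac{1}{H{\left(I{\left(-14,T{\left(u,0 \right)} \right)} \right)}} = \frac{1}{\left(-5\right) \frac{4}{19 + 4 \left(-14\right)}} = \frac{1}{\left(-5\right) \frac{4}{19 - 56}} = \frac{1}{\left(-5\right) \frac{4}{-37}} = \frac{1}{\left(-5\right) 4 \left(- \frac{1}{37}\right)} = \frac{1}{\left(-5\right) \left(- \frac{4}{37}\right)} = \frac{1}{\frac{20}{37}} = \frac{37}{20}$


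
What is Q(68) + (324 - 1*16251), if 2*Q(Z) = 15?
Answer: -31839/2 ≈ -15920.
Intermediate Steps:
Q(Z) = 15/2 (Q(Z) = (½)*15 = 15/2)
Q(68) + (324 - 1*16251) = 15/2 + (324 - 1*16251) = 15/2 + (324 - 16251) = 15/2 - 15927 = -31839/2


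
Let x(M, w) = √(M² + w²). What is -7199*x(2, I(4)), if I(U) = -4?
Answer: -14398*√5 ≈ -32195.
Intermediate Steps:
-7199*x(2, I(4)) = -7199*√(2² + (-4)²) = -7199*√(4 + 16) = -14398*√5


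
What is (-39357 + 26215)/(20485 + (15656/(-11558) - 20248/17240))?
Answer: -81833558395/127541735168 ≈ -0.64162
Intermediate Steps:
(-39357 + 26215)/(20485 + (15656/(-11558) - 20248/17240)) = -13142/(20485 + (15656*(-1/11558) - 20248*1/17240)) = -13142/(20485 + (-7828/5779 - 2531/2155)) = -13142/(20485 - 31495989/12453745) = -13142/255083470336/12453745 = -13142*12453745/255083470336 = -81833558395/127541735168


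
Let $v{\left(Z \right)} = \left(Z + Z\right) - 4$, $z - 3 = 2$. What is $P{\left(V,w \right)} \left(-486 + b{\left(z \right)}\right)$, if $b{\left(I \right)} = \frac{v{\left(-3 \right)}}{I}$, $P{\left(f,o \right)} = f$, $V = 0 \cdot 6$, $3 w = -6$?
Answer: $0$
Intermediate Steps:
$z = 5$ ($z = 3 + 2 = 5$)
$v{\left(Z \right)} = -4 + 2 Z$ ($v{\left(Z \right)} = 2 Z - 4 = -4 + 2 Z$)
$w = -2$ ($w = \frac{1}{3} \left(-6\right) = -2$)
$V = 0$
$b{\left(I \right)} = - \frac{10}{I}$ ($b{\left(I \right)} = \frac{-4 + 2 \left(-3\right)}{I} = \frac{-4 - 6}{I} = - \frac{10}{I}$)
$P{\left(V,w \right)} \left(-486 + b{\left(z \right)}\right) = 0 \left(-486 - \frac{10}{5}\right) = 0 \left(-486 - 2\right) = 0 \left(-488\right) = 0$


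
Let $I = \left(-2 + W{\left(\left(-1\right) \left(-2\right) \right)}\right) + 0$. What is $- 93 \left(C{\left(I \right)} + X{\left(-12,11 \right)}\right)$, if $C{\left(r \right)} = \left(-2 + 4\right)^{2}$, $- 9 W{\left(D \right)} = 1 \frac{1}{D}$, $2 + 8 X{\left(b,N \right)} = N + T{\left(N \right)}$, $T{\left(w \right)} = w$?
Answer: $- \frac{1209}{2} \approx -604.5$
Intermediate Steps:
$X{\left(b,N \right)} = - \frac{1}{4} + \frac{N}{4}$ ($X{\left(b,N \right)} = - \frac{1}{4} + \frac{N + N}{8} = - \frac{1}{4} + \frac{2 N}{8} = - \frac{1}{4} + \frac{N}{4}$)
$W{\left(D \right)} = - \frac{1}{9 D}$ ($W{\left(D \right)} = - \frac{1 \frac{1}{D}}{9} = - \frac{1}{9 D}$)
$I = - \frac{37}{18}$ ($I = \left(-2 - \frac{1}{9 \left(\left(-1\right) \left(-2\right)\right)}\right) + 0 = \left(-2 - \frac{1}{9 \cdot 2}\right) + 0 = \left(-2 - \frac{1}{18}\right) + 0 = - \frac{37}{18} + 0 = - \frac{37}{18} \approx -2.0556$)
$C{\left(r \right)} = 4$ ($C{\left(r \right)} = 2^{2} = 4$)
$- 93 \left(C{\left(I \right)} + X{\left(-12,11 \right)}\right) = - 93 \left(4 + \left(- \frac{1}{4} + \frac{1}{4} \cdot 11\right)\right) = - 93 \left(4 + \left(- \frac{1}{4} + \frac{11}{4}\right)\right) = - 93 \left(4 + \frac{5}{2}\right) = \left(-93\right) \frac{13}{2} = - \frac{1209}{2}$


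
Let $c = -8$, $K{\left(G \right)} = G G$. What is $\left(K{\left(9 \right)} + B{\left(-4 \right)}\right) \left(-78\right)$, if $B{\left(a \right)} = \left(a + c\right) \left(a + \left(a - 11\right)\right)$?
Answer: $-24102$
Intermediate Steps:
$K{\left(G \right)} = G^{2}$
$B{\left(a \right)} = \left(-11 + 2 a\right) \left(-8 + a\right)$ ($B{\left(a \right)} = \left(a - 8\right) \left(a + \left(a - 11\right)\right) = \left(-8 + a\right) \left(a + \left(-11 + a\right)\right) = \left(-8 + a\right) \left(-11 + 2 a\right) = \left(-11 + 2 a\right) \left(-8 + a\right)$)
$\left(K{\left(9 \right)} + B{\left(-4 \right)}\right) \left(-78\right) = \left(9^{2} + \left(88 - -108 + 2 \left(-4\right)^{2}\right)\right) \left(-78\right) = \left(81 + \left(88 + 108 + 2 \cdot 16\right)\right) \left(-78\right) = \left(81 + \left(88 + 108 + 32\right)\right) \left(-78\right) = \left(81 + 228\right) \left(-78\right) = 309 \left(-78\right) = -24102$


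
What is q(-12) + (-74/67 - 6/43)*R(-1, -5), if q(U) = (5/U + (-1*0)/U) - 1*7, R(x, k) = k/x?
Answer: -471449/34572 ≈ -13.637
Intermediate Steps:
q(U) = -7 + 5/U (q(U) = (5/U + 0/U) - 7 = (5/U + 0) - 7 = 5/U - 7 = -7 + 5/U)
q(-12) + (-74/67 - 6/43)*R(-1, -5) = (-7 + 5/(-12)) + (-74/67 - 6/43)*(-5/(-1)) = (-7 + 5*(-1/12)) + (-74*1/67 - 6*1/43)*(-5*(-1)) = (-7 - 5/12) + (-74/67 - 6/43)*5 = -89/12 - 3584/2881*5 = -89/12 - 17920/2881 = -471449/34572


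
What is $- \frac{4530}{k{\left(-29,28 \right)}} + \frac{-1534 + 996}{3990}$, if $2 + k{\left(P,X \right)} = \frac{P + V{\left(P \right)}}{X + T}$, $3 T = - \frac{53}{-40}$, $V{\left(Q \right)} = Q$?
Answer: $\frac{15420383558}{13751535} \approx 1121.4$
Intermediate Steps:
$T = \frac{53}{120}$ ($T = \frac{\left(-53\right) \frac{1}{-40}}{3} = \frac{\left(-53\right) \left(- \frac{1}{40}\right)}{3} = \frac{1}{3} \cdot \frac{53}{40} = \frac{53}{120} \approx 0.44167$)
$k{\left(P,X \right)} = -2 + \frac{2 P}{\frac{53}{120} + X}$ ($k{\left(P,X \right)} = -2 + \frac{P + P}{X + \frac{53}{120}} = -2 + \frac{2 P}{\frac{53}{120} + X}$)
$- \frac{4530}{k{\left(-29,28 \right)}} + \frac{-1534 + 996}{3990} = - \frac{4530}{2 \frac{1}{53 + 120 \cdot 28} \left(-53 - 3360 + 120 \left(-29\right)\right)} + \frac{-1534 + 996}{3990} = - \frac{4530}{2 \frac{1}{53 + 3360} \left(-53 - 3360 - 3480\right)} - \frac{269}{1995} = - \frac{4530}{2 \cdot \frac{1}{3413} \left(-6893\right)} - \frac{269}{1995} = - \frac{4530}{- \frac{13786}{3413}} - \frac{269}{1995} = \left(-4530\right) \left(- \frac{3413}{13786}\right) - \frac{269}{1995} = \frac{7730445}{6893} - \frac{269}{1995} = \frac{15420383558}{13751535}$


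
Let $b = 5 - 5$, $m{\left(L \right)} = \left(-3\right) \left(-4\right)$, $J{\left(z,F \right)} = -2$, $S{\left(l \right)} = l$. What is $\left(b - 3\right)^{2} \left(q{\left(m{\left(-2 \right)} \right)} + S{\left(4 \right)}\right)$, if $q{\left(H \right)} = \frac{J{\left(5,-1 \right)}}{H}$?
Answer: $\frac{69}{2} \approx 34.5$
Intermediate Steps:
$m{\left(L \right)} = 12$
$q{\left(H \right)} = - \frac{2}{H}$
$b = 0$
$\left(b - 3\right)^{2} \left(q{\left(m{\left(-2 \right)} \right)} + S{\left(4 \right)}\right) = \left(0 - 3\right)^{2} \left(- \frac{2}{12} + 4\right) = \left(-3\right)^{2} \left(\left(-2\right) \frac{1}{12} + 4\right) = 9 \left(- \frac{1}{6} + 4\right) = 9 \cdot \frac{23}{6} = \frac{69}{2}$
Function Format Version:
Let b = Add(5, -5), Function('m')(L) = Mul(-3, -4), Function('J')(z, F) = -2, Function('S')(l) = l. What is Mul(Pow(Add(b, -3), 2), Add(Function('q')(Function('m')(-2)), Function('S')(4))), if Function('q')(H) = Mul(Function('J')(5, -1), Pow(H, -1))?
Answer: Rational(69, 2) ≈ 34.500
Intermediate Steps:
Function('m')(L) = 12
Function('q')(H) = Mul(-2, Pow(H, -1))
b = 0
Mul(Pow(Add(b, -3), 2), Add(Function('q')(Function('m')(-2)), Function('S')(4))) = Mul(Pow(Add(0, -3), 2), Add(Mul(-2, Pow(12, -1)), 4)) = Mul(Pow(-3, 2), Add(Mul(-2, Rational(1, 12)), 4)) = Mul(9, Add(Rational(-1, 6), 4)) = Mul(9, Rational(23, 6)) = Rational(69, 2)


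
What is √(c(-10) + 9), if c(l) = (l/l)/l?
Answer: √890/10 ≈ 2.9833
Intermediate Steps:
c(l) = 1/l
√(c(-10) + 9) = √(1/(-10) + 9) = √(-⅒ + 9) = √(89/10) = √890/10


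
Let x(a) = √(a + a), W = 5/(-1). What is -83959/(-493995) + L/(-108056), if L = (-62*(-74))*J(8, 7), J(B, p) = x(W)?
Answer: 83959/493995 - 1147*I*√10/27014 ≈ 0.16996 - 0.13427*I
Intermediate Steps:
W = -5 (W = 5*(-1) = -5)
x(a) = √2*√a (x(a) = √(2*a) = √2*√a)
J(B, p) = I*√10 (J(B, p) = √2*√(-5) = √2*(I*√5) = I*√10)
L = 4588*I*√10 (L = (-62*(-74))*(I*√10) = 4588*(I*√10) = 4588*I*√10 ≈ 14509.0*I)
-83959/(-493995) + L/(-108056) = -83959/(-493995) + (4588*I*√10)/(-108056) = -83959*(-1/493995) + (4588*I*√10)*(-1/108056) = 83959/493995 - 1147*I*√10/27014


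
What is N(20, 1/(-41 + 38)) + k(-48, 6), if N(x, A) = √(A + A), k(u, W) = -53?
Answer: -53 + I*√6/3 ≈ -53.0 + 0.8165*I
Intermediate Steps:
N(x, A) = √2*√A (N(x, A) = √(2*A) = √2*√A)
N(20, 1/(-41 + 38)) + k(-48, 6) = √2*√(1/(-41 + 38)) - 53 = √2*√(1/(-3)) - 53 = √2*√(-⅓) - 53 = √2*(I*√3/3) - 53 = I*√6/3 - 53 = -53 + I*√6/3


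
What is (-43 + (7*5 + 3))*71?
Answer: -355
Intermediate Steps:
(-43 + (7*5 + 3))*71 = (-43 + (35 + 3))*71 = (-43 + 38)*71 = -5*71 = -355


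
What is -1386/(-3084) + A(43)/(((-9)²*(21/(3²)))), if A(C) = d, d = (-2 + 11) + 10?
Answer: 53425/97146 ≈ 0.54995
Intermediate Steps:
d = 19 (d = 9 + 10 = 19)
A(C) = 19
-1386/(-3084) + A(43)/(((-9)²*(21/(3²)))) = -1386/(-3084) + 19/(((-9)²*(21/(3²)))) = -1386*(-1/3084) + 19/((81*(21/9))) = 231/514 + 19/((81*(21*(⅑)))) = 231/514 + 19/((81*(7/3))) = 231/514 + 19/189 = 53425/97146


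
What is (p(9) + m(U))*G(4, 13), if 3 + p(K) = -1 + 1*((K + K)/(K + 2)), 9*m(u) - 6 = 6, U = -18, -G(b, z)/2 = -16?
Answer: -1088/33 ≈ -32.970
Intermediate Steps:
G(b, z) = 32 (G(b, z) = -2*(-16) = 32)
m(u) = 4/3 (m(u) = ⅔ + (⅑)*6 = ⅔ + ⅔ = 4/3)
p(K) = -4 + 2*K/(2 + K) (p(K) = -3 + (-1 + 1*((K + K)/(K + 2))) = -3 + (-1 + 1*((2*K)/(2 + K))) = -3 + (-1 + 1*(2*K/(2 + K))) = -3 + (-1 + 2*K/(2 + K)) = -4 + 2*K/(2 + K))
(p(9) + m(U))*G(4, 13) = (2*(-4 - 1*9)/(2 + 9) + 4/3)*32 = (2*(-4 - 9)/11 + 4/3)*32 = (2*(1/11)*(-13) + 4/3)*32 = (-26/11 + 4/3)*32 = -34/33*32 = -1088/33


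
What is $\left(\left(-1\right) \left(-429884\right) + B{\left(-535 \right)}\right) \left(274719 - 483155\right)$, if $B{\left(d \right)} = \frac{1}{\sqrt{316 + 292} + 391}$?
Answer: $- \frac{13644163599235228}{152273} + \frac{833744 \sqrt{38}}{152273} \approx -8.9603 \cdot 10^{10}$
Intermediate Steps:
$B{\left(d \right)} = \frac{1}{391 + 4 \sqrt{38}}$ ($B{\left(d \right)} = \frac{1}{\sqrt{608} + 391} = \frac{1}{4 \sqrt{38} + 391} = \frac{1}{391 + 4 \sqrt{38}}$)
$\left(\left(-1\right) \left(-429884\right) + B{\left(-535 \right)}\right) \left(274719 - 483155\right) = \left(\left(-1\right) \left(-429884\right) + \left(\frac{391}{152273} - \frac{4 \sqrt{38}}{152273}\right)\right) \left(274719 - 483155\right) = \left(429884 + \left(\frac{391}{152273} - \frac{4 \sqrt{38}}{152273}\right)\right) \left(-208436\right) = \left(\frac{65459726723}{152273} - \frac{4 \sqrt{38}}{152273}\right) \left(-208436\right) = - \frac{13644163599235228}{152273} + \frac{833744 \sqrt{38}}{152273}$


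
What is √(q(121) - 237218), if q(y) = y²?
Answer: I*√222577 ≈ 471.78*I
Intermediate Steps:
√(q(121) - 237218) = √(121² - 237218) = √(14641 - 237218) = √(-222577) = I*√222577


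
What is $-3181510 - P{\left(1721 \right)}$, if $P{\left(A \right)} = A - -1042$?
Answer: $-3184273$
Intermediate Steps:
$P{\left(A \right)} = 1042 + A$ ($P{\left(A \right)} = A + 1042 = 1042 + A$)
$-3181510 - P{\left(1721 \right)} = -3181510 - \left(1042 + 1721\right) = -3181510 - 2763 = -3184273$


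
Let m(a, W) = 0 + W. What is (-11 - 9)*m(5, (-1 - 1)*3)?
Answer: 120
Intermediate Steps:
m(a, W) = W
(-11 - 9)*m(5, (-1 - 1)*3) = (-11 - 9)*((-1 - 1)*3) = -(-40)*3 = -20*(-6) = 120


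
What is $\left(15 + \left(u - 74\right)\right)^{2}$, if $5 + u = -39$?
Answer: $10609$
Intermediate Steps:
$u = -44$ ($u = -5 - 39 = -44$)
$\left(15 + \left(u - 74\right)\right)^{2} = \left(15 - 118\right)^{2} = \left(-103\right)^{2} = 10609$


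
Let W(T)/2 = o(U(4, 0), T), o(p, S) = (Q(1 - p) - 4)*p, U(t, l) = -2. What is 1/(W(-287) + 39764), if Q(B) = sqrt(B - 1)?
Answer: 9945/395612092 + sqrt(2)/395612092 ≈ 2.5142e-5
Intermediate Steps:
Q(B) = sqrt(-1 + B)
o(p, S) = p*(-4 + sqrt(-p)) (o(p, S) = (sqrt(-1 + (1 - p)) - 4)*p = (sqrt(-p) - 4)*p = (-4 + sqrt(-p))*p = p*(-4 + sqrt(-p)))
W(T) = 16 - 4*sqrt(2) (W(T) = 2*(-2*(-4 + sqrt(-1*(-2)))) = 2*(-2*(-4 + sqrt(2))) = 2*(8 - 2*sqrt(2)) = 16 - 4*sqrt(2))
1/(W(-287) + 39764) = 1/((16 - 4*sqrt(2)) + 39764) = 1/(39780 - 4*sqrt(2))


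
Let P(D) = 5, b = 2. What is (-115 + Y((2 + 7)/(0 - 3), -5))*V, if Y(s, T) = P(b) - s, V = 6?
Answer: -642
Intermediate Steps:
Y(s, T) = 5 - s
(-115 + Y((2 + 7)/(0 - 3), -5))*V = (-115 + (5 - (2 + 7)/(0 - 3)))*6 = (-115 + (5 - 9/(-3)))*6 = (-115 + (5 - 9*(-1)/3))*6 = (-115 + (5 - 1*(-3)))*6 = (-115 + (5 + 3))*6 = (-115 + 8)*6 = -107*6 = -642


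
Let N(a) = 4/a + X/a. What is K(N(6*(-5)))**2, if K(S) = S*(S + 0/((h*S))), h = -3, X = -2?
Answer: 1/50625 ≈ 1.9753e-5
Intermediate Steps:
N(a) = 2/a (N(a) = 4/a - 2/a = 2/a)
K(S) = S**2 (K(S) = S*(S + 0/((-3*S))) = S*(S + 0*(-1/(3*S))) = S*(S + 0) = S*S = S**2)
K(N(6*(-5)))**2 = ((2/((6*(-5))))**2)**2 = ((2/(-30))**2)**2 = ((2*(-1/30))**2)**2 = ((-1/15)**2)**2 = (1/225)**2 = 1/50625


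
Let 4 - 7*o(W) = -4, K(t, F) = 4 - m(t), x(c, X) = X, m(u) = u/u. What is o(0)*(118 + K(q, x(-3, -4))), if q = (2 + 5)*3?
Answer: 968/7 ≈ 138.29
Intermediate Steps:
m(u) = 1
q = 21 (q = 7*3 = 21)
K(t, F) = 3 (K(t, F) = 4 - 1*1 = 4 - 1 = 3)
o(W) = 8/7 (o(W) = 4/7 - ⅐*(-4) = 4/7 + 4/7 = 8/7)
o(0)*(118 + K(q, x(-3, -4))) = 8*(118 + 3)/7 = (8/7)*121 = 968/7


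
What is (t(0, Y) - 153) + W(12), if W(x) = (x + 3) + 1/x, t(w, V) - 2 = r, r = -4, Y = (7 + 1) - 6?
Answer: -1679/12 ≈ -139.92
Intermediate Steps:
Y = 2 (Y = 8 - 6 = 2)
t(w, V) = -2 (t(w, V) = 2 - 4 = -2)
W(x) = 3 + x + 1/x (W(x) = (3 + x) + 1/x = 3 + x + 1/x)
(t(0, Y) - 153) + W(12) = (-2 - 153) + (3 + 12 + 1/12) = -155 + (3 + 12 + 1/12) = -155 + 181/12 = -1679/12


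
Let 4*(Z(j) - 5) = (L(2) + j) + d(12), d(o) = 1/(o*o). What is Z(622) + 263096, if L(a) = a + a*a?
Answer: 151636609/576 ≈ 2.6326e+5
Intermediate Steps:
L(a) = a + a**2
d(o) = o**(-2)
Z(j) = 3745/576 + j/4 (Z(j) = 5 + ((2*(1 + 2) + j) + 12**(-2))/4 = 5 + ((2*3 + j) + 1/144)/4 = 5 + ((6 + j) + 1/144)/4 = 5 + (865/144 + j)/4 = 5 + (865/576 + j/4) = 3745/576 + j/4)
Z(622) + 263096 = (3745/576 + (1/4)*622) + 263096 = (3745/576 + 311/2) + 263096 = 93313/576 + 263096 = 151636609/576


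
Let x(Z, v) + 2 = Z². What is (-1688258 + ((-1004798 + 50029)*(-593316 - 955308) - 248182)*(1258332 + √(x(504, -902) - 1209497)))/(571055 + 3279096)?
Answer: 1860541935984175510/3850151 + 1478577939674*I*√955483/3850151 ≈ 4.8324e+11 + 3.7539e+8*I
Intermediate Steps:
x(Z, v) = -2 + Z²
(-1688258 + ((-1004798 + 50029)*(-593316 - 955308) - 248182)*(1258332 + √(x(504, -902) - 1209497)))/(571055 + 3279096) = (-1688258 + ((-1004798 + 50029)*(-593316 - 955308) - 248182)*(1258332 + √((-2 + 504²) - 1209497)))/(571055 + 3279096) = (-1688258 + (-954769*(-1548624) - 248182)*(1258332 + √((-2 + 254016) - 1209497)))/3850151 = (-1688258 + (1478578187856 - 248182)*(1258332 + √(254014 - 1209497)))*(1/3850151) = (-1688258 + 1478577939674*(1258332 + √(-955483)))*(1/3850151) = (-1688258 + 1478577939674*(1258332 + I*√955483))*(1/3850151) = (-1688258 + (1860541935985863768 + 1478577939674*I*√955483))*(1/3850151) = (1860541935984175510 + 1478577939674*I*√955483)*(1/3850151) = 1860541935984175510/3850151 + 1478577939674*I*√955483/3850151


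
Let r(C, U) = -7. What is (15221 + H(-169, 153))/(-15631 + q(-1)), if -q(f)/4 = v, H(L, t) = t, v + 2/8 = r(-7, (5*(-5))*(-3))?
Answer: -7687/7801 ≈ -0.98539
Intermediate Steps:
v = -29/4 (v = -1/4 - 7 = -29/4 ≈ -7.2500)
q(f) = 29 (q(f) = -4*(-29/4) = 29)
(15221 + H(-169, 153))/(-15631 + q(-1)) = (15221 + 153)/(-15631 + 29) = 15374/(-15602) = 15374*(-1/15602) = -7687/7801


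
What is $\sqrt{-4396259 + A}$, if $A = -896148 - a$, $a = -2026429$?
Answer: $i \sqrt{3265978} \approx 1807.2 i$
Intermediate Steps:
$A = 1130281$ ($A = -896148 - -2026429 = -896148 + 2026429 = 1130281$)
$\sqrt{-4396259 + A} = \sqrt{-4396259 + 1130281} = \sqrt{-3265978} = i \sqrt{3265978}$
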